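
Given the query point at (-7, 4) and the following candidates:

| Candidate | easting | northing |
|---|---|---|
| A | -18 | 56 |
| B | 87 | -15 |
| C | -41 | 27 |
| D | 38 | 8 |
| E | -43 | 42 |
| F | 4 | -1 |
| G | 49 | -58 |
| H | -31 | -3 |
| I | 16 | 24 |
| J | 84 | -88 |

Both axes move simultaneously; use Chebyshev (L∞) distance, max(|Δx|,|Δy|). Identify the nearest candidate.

Distances from (-7, 4):
A: max(|-11|, |52|) = 52
B: max(|94|, |-19|) = 94
C: max(|-34|, |23|) = 34
D: max(|45|, |4|) = 45
E: max(|-36|, |38|) = 38
F: max(|11|, |-5|) = 11
G: max(|56|, |-62|) = 62
H: max(|-24|, |-7|) = 24
I: max(|23|, |20|) = 23
J: max(|91|, |-92|) = 92
Minimum: F at 11.

F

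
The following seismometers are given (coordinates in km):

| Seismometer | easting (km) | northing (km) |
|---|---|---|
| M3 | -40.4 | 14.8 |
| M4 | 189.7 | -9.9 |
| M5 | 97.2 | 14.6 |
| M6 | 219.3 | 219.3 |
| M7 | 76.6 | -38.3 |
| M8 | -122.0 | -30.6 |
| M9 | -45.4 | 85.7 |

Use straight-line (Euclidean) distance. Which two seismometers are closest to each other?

M5 and M7

Pairwise distances:
M3–M4: 231.4 km
M3–M5: 137.6 km
M3–M6: 330.6 km
M3–M7: 128.5 km
M3–M8: 93.4 km
M3–M9: 71.1 km
M4–M5: 95.7 km
M4–M6: 231.1 km
M4–M7: 116.6 km
M4–M8: 312.4 km
M4–M9: 253.8 km
M5–M6: 238.3 km
M5–M7: 56.8 km
M5–M8: 223.8 km
M5–M9: 159.3 km
M6–M7: 294.5 km
M6–M8: 423.0 km
M6–M9: 296.5 km
M7–M8: 198.7 km
M7–M9: 174.0 km
M8–M9: 139.3 km
Closest pair: M5–M7 at 56.8 km.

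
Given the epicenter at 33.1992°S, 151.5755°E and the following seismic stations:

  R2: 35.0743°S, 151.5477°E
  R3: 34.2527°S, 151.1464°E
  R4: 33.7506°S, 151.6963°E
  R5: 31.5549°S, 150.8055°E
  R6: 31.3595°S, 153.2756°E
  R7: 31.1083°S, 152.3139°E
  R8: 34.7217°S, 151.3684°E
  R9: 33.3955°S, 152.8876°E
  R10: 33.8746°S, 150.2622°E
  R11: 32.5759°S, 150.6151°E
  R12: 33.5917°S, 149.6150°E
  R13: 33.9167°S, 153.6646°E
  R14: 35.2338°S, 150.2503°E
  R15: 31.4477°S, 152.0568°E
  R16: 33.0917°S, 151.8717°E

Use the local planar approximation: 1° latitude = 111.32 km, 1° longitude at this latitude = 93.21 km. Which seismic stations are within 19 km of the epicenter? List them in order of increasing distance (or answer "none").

none

Distances from 33.1992°S, 151.5755°E:
R2: 208.7522 km
R3: 123.9084 km
R4: 62.4060 km
R5: 196.6115 km
R6: 258.9454 km
R7: 242.7217 km
R8: 170.5805 km
R9: 124.2377 km
R10: 143.6584 km
R11: 113.2608 km
R12: 187.8892 km
R13: 210.4694 km
R14: 257.9848 km
R15: 200.0715 km
R16: 30.0907 km
Threshold 19 km: none within range.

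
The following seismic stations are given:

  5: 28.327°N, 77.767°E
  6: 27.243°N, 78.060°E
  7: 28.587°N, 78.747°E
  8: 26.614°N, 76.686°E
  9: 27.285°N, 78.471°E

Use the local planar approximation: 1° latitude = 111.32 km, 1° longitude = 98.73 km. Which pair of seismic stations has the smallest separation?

6 and 9

Pairwise distances:
5–6: √((-1.084·111.32)² + (0.293·98.73)²) = √(14561.46128 + 836.82282) = 124.090 km
5–7: √((0.260·111.32)² + (0.980·98.73)²) = √(837.70883 + 9361.60743) = 100.992 km
5–8: √((-1.713·111.32)² + (-1.081·98.73)²) = √(36363.11850 + 11390.68028) = 218.526 km
5–9: √((-1.042·111.32)² + (0.704·98.73)²) = √(13454.94210 + 4831.07292) = 135.226 km
6–7: √((1.344·111.32)² + (0.687·98.73)²) = √(22384.37293 + 4600.57111) = 164.271 km
6–8: √((-0.629·111.32)² + (-1.374·98.73)²) = √(4902.83961 + 18402.28445) = 152.660 km
6–9: √((0.042·111.32)² + (0.411·98.73)²) = √(21.85974 + 1646.57652) = 40.846 km
7–8: √((-1.973·111.32)² + (-2.061·98.73)²) = √(48239.25209 + 41405.14002) = 299.407 km
7–9: √((-1.302·111.32)² + (-0.276·98.73)²) = √(21007.20937 + 742.53416) = 147.478 km
8–9: √((0.671·111.32)² + (1.785·98.73)²) = √(5579.45059 + 31058.08791) = 191.409 km
Closest pair: 6–9 at 40.846 km.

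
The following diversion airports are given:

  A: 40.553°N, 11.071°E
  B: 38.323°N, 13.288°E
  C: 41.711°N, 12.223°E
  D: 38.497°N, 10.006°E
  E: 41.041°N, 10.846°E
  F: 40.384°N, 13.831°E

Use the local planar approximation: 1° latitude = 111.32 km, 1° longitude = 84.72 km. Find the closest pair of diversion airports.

A and E

Pairwise distances:
A–E: √((0.488·111.32)² + (-0.225·84.72)²) = √(2951.11436 + 363.35984) = 57.571 km
C–E: √((-0.670·111.32)² + (-1.377·84.72)²) = √(5562.83272 + 13609.42494) = 138.464 km
A–C: √((1.158·111.32)² + (1.152·84.72)²) = √(16617.41684 + 9525.26029) = 161.687 km
C–F: √((-1.327·111.32)² + (1.608·84.72)²) = √(21821.68292 + 18558.54751) = 200.948 km
B–F: √((2.061·111.32)² + (0.543·84.72)²) = √(52638.36351 + 2116.27233) = 233.997 km
A–F: √((-0.169·111.32)² + (2.760·84.72)²) = √(353.93198 + 54675.15946) = 234.583 km
A–D: √((-2.056·111.32)² + (-1.065·84.72)²) = √(52383.27126 + 8140.87544) = 246.017 km
E–F: √((-0.657·111.32)² + (2.985·84.72)²) = √(5349.05587 + 63952.94748) = 263.253 km
B–D: √((0.174·111.32)² + (-3.282·84.72)²) = √(375.18450 + 77312.38085) = 278.725 km
D–E: √((2.544·111.32)² + (0.840·84.72)²) = √(80201.15252 + 5064.42876) = 292.003 km
A–B: √((-2.230·111.32)² + (2.217·84.72)²) = √(61624.88494 + 35277.94513) = 311.292 km
B–E: √((2.718·111.32)² + (-2.442·84.72)²) = √(91547.24939 + 42801.91630) = 366.537 km
D–F: √((1.887·111.32)² + (3.825·84.72)²) = √(44125.55650 + 105010.99492) = 386.182 km
B–C: √((3.388·111.32)² + (-1.065·84.72)²) = √(142243.75179 + 8140.87544) = 387.795 km
C–D: √((-3.214·111.32)² + (-2.217·84.72)²) = √(128008.30299 + 35277.94513) = 404.087 km
Closest pair: A–E at 57.571 km.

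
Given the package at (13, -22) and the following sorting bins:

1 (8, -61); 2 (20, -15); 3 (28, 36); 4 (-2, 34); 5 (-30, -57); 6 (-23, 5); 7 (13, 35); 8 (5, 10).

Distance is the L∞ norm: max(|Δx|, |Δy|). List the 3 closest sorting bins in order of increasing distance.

Distances from (13, -22):
1: 39
2: 7
3: 58
4: 56
5: 43
6: 36
7: 57
8: 32
Sorted: 2 (7) < 8 (32) < 6 (36) < 1 (39) < 5 (43) < …

2, 8, 6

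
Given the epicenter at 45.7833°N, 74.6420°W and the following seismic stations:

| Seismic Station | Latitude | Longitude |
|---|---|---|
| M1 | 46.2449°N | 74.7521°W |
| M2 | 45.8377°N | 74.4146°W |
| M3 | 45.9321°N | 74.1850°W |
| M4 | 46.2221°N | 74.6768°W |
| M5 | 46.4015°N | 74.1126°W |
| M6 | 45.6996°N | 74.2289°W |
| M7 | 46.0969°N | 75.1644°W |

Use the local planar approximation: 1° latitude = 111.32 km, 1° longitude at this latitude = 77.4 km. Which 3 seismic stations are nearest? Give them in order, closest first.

Distances from 45.7833°N, 74.6420°W:
M1: 52.0871 km
M2: 18.6134 km
M3: 39.0582 km
M4: 48.9214 km
M5: 80.0932 km
M6: 33.3039 km
M7: 53.4190 km
Sorted: M2 (18.6134 km) < M6 (33.3039 km) < M3 (39.0582 km) < M4 (48.9214 km) < M1 (52.0871 km) < …

M2, M6, M3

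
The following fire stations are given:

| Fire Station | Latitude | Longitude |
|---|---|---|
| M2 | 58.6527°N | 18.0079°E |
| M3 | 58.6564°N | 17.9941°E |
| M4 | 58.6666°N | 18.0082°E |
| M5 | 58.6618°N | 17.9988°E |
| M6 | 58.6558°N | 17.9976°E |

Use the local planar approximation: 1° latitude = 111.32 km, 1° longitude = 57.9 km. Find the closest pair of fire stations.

M3 and M6

Pairwise distances:
M3–M6: √((-0.0006·111.32)² + (0.0035·57.9)²) = √(0.004461 + 0.041067) = 0.2134 km
M3–M5: √((0.0054·111.32)² + (0.0047·57.9)²) = √(0.361355 + 0.074055) = 0.6599 km
M5–M6: √((-0.0060·111.32)² + (-0.0012·57.9)²) = √(0.446117 + 0.004827) = 0.6715 km
M2–M6: √((0.0031·111.32)² + (-0.0103·57.9)²) = √(0.119088 + 0.355657) = 0.6890 km
M4–M5: √((-0.0048·111.32)² + (-0.0094·57.9)²) = √(0.285515 + 0.296219) = 0.7627 km
M2–M3: √((0.0037·111.32)² + (-0.0138·57.9)²) = √(0.169648 + 0.638433) = 0.8989 km
M2–M5: √((0.0091·111.32)² + (-0.0091·57.9)²) = √(1.026193 + 0.277613) = 1.1418 km
M4–M6: √((-0.0108·111.32)² + (-0.0106·57.9)²) = √(1.445419 + 0.376677) = 1.3499 km
M3–M4: √((0.0102·111.32)² + (0.0141·57.9)²) = √(1.289278 + 0.666493) = 1.3985 km
M2–M4: √((0.0139·111.32)² + (0.0003·57.9)²) = √(2.394286 + 0.000302) = 1.5474 km
Closest pair: M3–M6 at 0.2134 km.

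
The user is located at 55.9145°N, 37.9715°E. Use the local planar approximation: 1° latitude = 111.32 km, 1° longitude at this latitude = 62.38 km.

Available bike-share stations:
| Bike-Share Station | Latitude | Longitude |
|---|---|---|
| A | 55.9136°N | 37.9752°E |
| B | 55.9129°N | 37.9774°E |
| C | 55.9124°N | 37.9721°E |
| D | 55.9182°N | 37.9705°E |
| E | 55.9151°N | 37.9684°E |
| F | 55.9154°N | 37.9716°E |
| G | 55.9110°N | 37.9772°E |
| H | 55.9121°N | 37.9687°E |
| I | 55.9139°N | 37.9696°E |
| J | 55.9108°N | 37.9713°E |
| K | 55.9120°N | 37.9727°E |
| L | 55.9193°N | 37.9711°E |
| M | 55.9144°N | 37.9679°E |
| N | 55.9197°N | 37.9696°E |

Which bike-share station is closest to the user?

Distances from 55.9145°N, 37.9715°E:
A: √((-0.0009·111.32)² + (0.0037·62.38)²) = √(0.010038 + 0.053271) = 0.2516 km
B: √((-0.0016·111.32)² + (0.0059·62.38)²) = √(0.031724 + 0.135455) = 0.4089 km
C: √((-0.0021·111.32)² + (0.0006·62.38)²) = √(0.054649 + 0.001401) = 0.2367 km
D: √((0.0037·111.32)² + (-0.0010·62.38)²) = √(0.169648 + 0.003891) = 0.4166 km
E: √((0.0006·111.32)² + (-0.0031·62.38)²) = √(0.004461 + 0.037395) = 0.2046 km
F: √((0.0009·111.32)² + (0.0001·62.38)²) = √(0.010038 + 0.000039) = 0.1004 km
G: √((-0.0035·111.32)² + (0.0057·62.38)²) = √(0.151804 + 0.126427) = 0.5275 km
H: √((-0.0024·111.32)² + (-0.0028·62.38)²) = √(0.071379 + 0.030508) = 0.3192 km
I: √((-0.0006·111.32)² + (-0.0019·62.38)²) = √(0.004461 + 0.014047) = 0.1360 km
J: √((-0.0037·111.32)² + (-0.0002·62.38)²) = √(0.169648 + 0.000156) = 0.4121 km
K: √((-0.0025·111.32)² + (0.0012·62.38)²) = √(0.077451 + 0.005603) = 0.2882 km
L: √((0.0048·111.32)² + (-0.0004·62.38)²) = √(0.285515 + 0.000623) = 0.5349 km
M: √((-0.0001·111.32)² + (-0.0036·62.38)²) = √(0.000124 + 0.050431) = 0.2248 km
N: √((0.0052·111.32)² + (-0.0019·62.38)²) = √(0.335084 + 0.014047) = 0.5909 km
Minimum: F at 0.1004 km.

F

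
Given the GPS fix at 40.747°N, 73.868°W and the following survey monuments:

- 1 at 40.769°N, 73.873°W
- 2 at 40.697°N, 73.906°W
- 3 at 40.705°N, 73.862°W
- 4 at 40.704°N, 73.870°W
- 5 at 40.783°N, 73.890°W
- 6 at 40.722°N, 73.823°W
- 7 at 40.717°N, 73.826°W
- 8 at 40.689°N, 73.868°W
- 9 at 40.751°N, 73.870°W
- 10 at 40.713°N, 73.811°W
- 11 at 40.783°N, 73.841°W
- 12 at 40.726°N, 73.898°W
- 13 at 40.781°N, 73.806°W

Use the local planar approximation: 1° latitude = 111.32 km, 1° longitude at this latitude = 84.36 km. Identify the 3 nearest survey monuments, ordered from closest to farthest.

9, 1, 12

Distances from 40.747°N, 73.868°W:
1: √((0.022·111.32)² + (-0.005·84.36)²) = √(5.99780 + 0.17792) = 2.485 km
2: √((-0.050·111.32)² + (-0.038·84.36)²) = √(30.98036 + 10.27638) = 6.423 km
3: √((-0.042·111.32)² + (0.006·84.36)²) = √(21.85974 + 0.25620) = 4.703 km
4: √((-0.043·111.32)² + (-0.002·84.36)²) = √(22.91307 + 0.02847) = 4.790 km
5: √((0.036·111.32)² + (-0.022·84.36)²) = √(16.06022 + 3.44444) = 4.416 km
6: √((-0.025·111.32)² + (0.045·84.36)²) = √(7.74509 + 14.41113) = 4.707 km
7: √((-0.030·111.32)² + (0.042·84.36)²) = √(11.15293 + 12.55370) = 4.869 km
8: √((-0.058·111.32)² + (0.000·84.36)²) = √(41.68717 + 0.00000) = 6.457 km
9: √((0.004·111.32)² + (-0.002·84.36)²) = √(0.19827 + 0.02847) = 0.476 km
10: √((-0.034·111.32)² + (0.057·84.36)²) = √(14.32532 + 23.12186) = 6.119 km
11: √((0.036·111.32)² + (0.027·84.36)²) = √(16.06022 + 5.18801) = 4.610 km
12: √((-0.021·111.32)² + (-0.030·84.36)²) = √(5.46493 + 6.40495) = 3.445 km
13: √((0.034·111.32)² + (0.062·84.36)²) = √(14.32532 + 27.35625) = 6.456 km
Sorted: 9 (0.476 km) < 1 (2.485 km) < 12 (3.445 km) < 5 (4.416 km) < 11 (4.610 km) < …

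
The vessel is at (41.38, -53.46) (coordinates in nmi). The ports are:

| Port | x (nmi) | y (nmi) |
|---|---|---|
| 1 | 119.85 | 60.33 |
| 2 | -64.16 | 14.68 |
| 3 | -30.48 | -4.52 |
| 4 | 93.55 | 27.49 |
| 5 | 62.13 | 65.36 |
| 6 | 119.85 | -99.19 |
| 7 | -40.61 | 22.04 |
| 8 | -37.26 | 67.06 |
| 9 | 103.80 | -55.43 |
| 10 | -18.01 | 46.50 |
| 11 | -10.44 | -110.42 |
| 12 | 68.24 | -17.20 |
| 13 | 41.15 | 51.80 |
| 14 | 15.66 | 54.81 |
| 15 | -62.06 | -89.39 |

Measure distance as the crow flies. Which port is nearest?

12

Distances from (41.38, -53.46):
1: √((78.47)² + (113.79)²) = √(6157.5409 + 12948.1641) = 138.22 nmi
2: √((-105.54)² + (68.14)²) = √(11138.6916 + 4643.0596) = 125.63 nmi
3: √((-71.86)² + (48.94)²) = √(5163.8596 + 2395.1236) = 86.94 nmi
4: √((52.17)² + (80.95)²) = √(2721.7089 + 6552.9025) = 96.30 nmi
5: √((20.75)² + (118.82)²) = √(430.5625 + 14118.1924) = 120.62 nmi
6: √((78.47)² + (-45.73)²) = √(6157.5409 + 2091.2329) = 90.82 nmi
7: √((-81.99)² + (75.50)²) = √(6722.3601 + 5700.2500) = 111.46 nmi
8: √((-78.64)² + (120.52)²) = √(6184.2496 + 14525.0704) = 143.91 nmi
9: √((62.42)² + (-1.97)²) = √(3896.2564 + 3.8809) = 62.45 nmi
10: √((-59.39)² + (99.96)²) = √(3527.1721 + 9992.0016) = 116.27 nmi
11: √((-51.82)² + (-56.96)²) = √(2685.3124 + 3244.4416) = 77.00 nmi
12: √((26.86)² + (36.26)²) = √(721.4596 + 1314.7876) = 45.12 nmi
13: √((-0.23)² + (105.26)²) = √(0.0529 + 11079.6676) = 105.26 nmi
14: √((-25.72)² + (108.27)²) = √(661.5184 + 11722.3929) = 111.28 nmi
15: √((-103.44)² + (-35.93)²) = √(10699.8336 + 1290.9649) = 109.50 nmi
Minimum: 12 at 45.12 nmi.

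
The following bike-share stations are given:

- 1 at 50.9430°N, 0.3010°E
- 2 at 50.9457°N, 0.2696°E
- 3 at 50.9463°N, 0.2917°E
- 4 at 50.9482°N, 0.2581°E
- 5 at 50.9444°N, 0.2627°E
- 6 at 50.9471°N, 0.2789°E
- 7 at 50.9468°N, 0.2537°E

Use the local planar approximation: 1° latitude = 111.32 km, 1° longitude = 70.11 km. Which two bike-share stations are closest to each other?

4 and 7

Pairwise distances:
1–2: 2.2219 km
1–3: 0.7484 km
1–4: 3.0629 km
1–5: 2.6897 km
1–6: 1.6153 km
1–7: 3.3431 km
2–3: 1.5509 km
2–4: 0.8529 km
2–5: 0.5049 km
2–6: 0.6704 km
2–7: 1.1215 km
3–4: 2.3652 km
3–5: 2.0442 km
3–6: 0.9018 km
3–7: 2.6648 km
4–5: 0.5319 km
4–6: 1.4634 km
4–7: 0.3456 km
5–6: 1.1749 km
5–7: 0.6852 km
6–7: 1.7671 km
Closest pair: 4–7 at 0.3456 km.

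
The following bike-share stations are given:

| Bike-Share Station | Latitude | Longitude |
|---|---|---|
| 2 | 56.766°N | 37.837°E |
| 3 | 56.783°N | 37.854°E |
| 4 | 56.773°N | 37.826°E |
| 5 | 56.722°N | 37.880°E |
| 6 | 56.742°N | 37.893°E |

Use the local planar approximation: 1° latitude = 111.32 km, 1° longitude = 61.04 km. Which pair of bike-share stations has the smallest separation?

2 and 4

Pairwise distances:
2–4: 1.029 km
3–4: 2.040 km
2–3: 2.158 km
5–6: 2.364 km
2–6: 4.338 km
3–6: 5.148 km
4–6: 5.351 km
2–5: 5.557 km
4–5: 6.565 km
3–5: 6.974 km
Closest pair: 2–4 at 1.029 km.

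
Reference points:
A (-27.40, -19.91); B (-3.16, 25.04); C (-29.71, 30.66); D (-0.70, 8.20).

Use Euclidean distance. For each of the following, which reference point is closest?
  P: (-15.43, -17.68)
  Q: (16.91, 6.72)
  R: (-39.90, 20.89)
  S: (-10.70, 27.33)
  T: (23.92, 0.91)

P→A; Q→D; R→C; S→B; T→D

P at (-15.43, -17.68):
  A: 12.18
  B: 44.45
  C: 50.41
  D: 29.78
  → nearest: A (12.18)
Q at (16.91, 6.72):
  A: 51.70
  B: 27.17
  C: 52.41
  D: 17.67
  → nearest: D (17.67)
R at (-39.90, 20.89):
  A: 42.67
  B: 36.97
  C: 14.12
  D: 41.20
  → nearest: C (14.12)
S at (-10.70, 27.33):
  A: 50.10
  B: 7.88
  C: 19.30
  D: 21.59
  → nearest: B (7.88)
T at (23.92, 0.91):
  A: 55.38
  B: 36.27
  C: 61.33
  D: 25.68
  → nearest: D (25.68)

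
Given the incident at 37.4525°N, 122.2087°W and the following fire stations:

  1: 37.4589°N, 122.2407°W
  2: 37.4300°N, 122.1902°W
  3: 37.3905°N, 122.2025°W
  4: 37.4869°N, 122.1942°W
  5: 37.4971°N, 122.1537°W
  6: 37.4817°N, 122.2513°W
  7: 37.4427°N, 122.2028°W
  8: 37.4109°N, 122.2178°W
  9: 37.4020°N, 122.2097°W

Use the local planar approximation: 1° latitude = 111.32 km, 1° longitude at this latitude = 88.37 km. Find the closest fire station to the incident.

7

Distances from 37.4525°N, 122.2087°W:
1: √((0.0064·111.32)² + (-0.0320·88.37)²) = √(0.507582 + 7.996679) = 2.9162 km
2: √((-0.0225·111.32)² + (0.0185·88.37)²) = √(6.273522 + 2.672718) = 2.9910 km
3: √((-0.0620·111.32)² + (0.0062·88.37)²) = √(47.635395 + 0.300188) = 6.9236 km
4: √((0.0344·111.32)² + (0.0145·88.37)²) = √(14.664366 + 1.641896) = 4.0381 km
5: √((0.0446·111.32)² + (0.0550·88.37)²) = √(24.649954 + 23.623002) = 6.9479 km
6: √((0.0292·111.32)² + (-0.0426·88.37)²) = √(10.566036 + 14.171927) = 4.9737 km
7: √((-0.0098·111.32)² + (0.0059·88.37)²) = √(1.190141 + 0.271840) = 1.2091 km
8: √((-0.0416·111.32)² + (-0.0091·88.37)²) = √(21.445346 + 0.646685) = 4.7002 km
9: √((-0.0505·111.32)² + (-0.0010·88.37)²) = √(31.603061 + 0.007809) = 5.6224 km
Minimum: 7 at 1.2091 km.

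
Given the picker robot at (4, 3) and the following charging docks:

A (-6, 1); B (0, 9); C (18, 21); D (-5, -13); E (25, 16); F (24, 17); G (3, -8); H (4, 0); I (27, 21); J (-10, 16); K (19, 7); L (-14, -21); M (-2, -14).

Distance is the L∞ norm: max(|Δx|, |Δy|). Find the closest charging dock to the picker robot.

Distances from (4, 3):
A: max(|-10|, |-2|) = 10
B: max(|-4|, |6|) = 6
C: max(|14|, |18|) = 18
D: max(|-9|, |-16|) = 16
E: max(|21|, |13|) = 21
F: max(|20|, |14|) = 20
G: max(|-1|, |-11|) = 11
H: max(|0|, |-3|) = 3
I: max(|23|, |18|) = 23
J: max(|-14|, |13|) = 14
K: max(|15|, |4|) = 15
L: max(|-18|, |-24|) = 24
M: max(|-6|, |-17|) = 17
Minimum: H at 3.

H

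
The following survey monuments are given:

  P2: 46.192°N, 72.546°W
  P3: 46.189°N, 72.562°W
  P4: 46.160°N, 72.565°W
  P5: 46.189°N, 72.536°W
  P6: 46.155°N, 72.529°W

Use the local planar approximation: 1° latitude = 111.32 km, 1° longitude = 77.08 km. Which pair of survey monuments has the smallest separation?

Pairwise distances:
P2–P3: √((-0.003·111.32)² + (-0.016·77.08)²) = √(0.11153 + 1.52098) = 1.278 km
P2–P4: √((-0.032·111.32)² + (-0.019·77.08)²) = √(12.68955 + 2.14482) = 3.852 km
P2–P5: √((-0.003·111.32)² + (0.010·77.08)²) = √(0.11153 + 0.59413) = 0.840 km
P2–P6: √((-0.037·111.32)² + (0.017·77.08)²) = √(16.96484 + 1.71704) = 4.322 km
P3–P4: √((-0.029·111.32)² + (-0.003·77.08)²) = √(10.42179 + 0.05347) = 3.237 km
P3–P5: √((0.000·111.32)² + (0.026·77.08)²) = √(0.00000 + 4.01634) = 2.004 km
P3–P6: √((-0.034·111.32)² + (0.033·77.08)²) = √(14.32532 + 6.47010) = 4.560 km
P4–P5: √((0.029·111.32)² + (0.029·77.08)²) = √(10.42179 + 4.99666) = 3.927 km
P4–P6: √((-0.005·111.32)² + (0.036·77.08)²) = √(0.30980 + 7.69996) = 2.830 km
P5–P6: √((-0.034·111.32)² + (0.007·77.08)²) = √(14.32532 + 0.29112) = 3.823 km
Closest pair: P2–P5 at 0.840 km.

P2 and P5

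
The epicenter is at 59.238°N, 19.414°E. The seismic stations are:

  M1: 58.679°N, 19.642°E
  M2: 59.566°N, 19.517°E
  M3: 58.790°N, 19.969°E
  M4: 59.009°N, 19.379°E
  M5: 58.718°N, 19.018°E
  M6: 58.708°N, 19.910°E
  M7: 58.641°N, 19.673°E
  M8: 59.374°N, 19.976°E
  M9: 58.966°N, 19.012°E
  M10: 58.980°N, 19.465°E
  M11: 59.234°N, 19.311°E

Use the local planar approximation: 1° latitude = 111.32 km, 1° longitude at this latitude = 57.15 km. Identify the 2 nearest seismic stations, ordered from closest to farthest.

M11, M4

Distances from 59.238°N, 19.414°E:
M1: √((-0.559·111.32)² + (0.228·57.15)²) = √(3872.30905 + 169.78611) = 63.577 km
M2: √((0.328·111.32)² + (0.103·57.15)²) = √(1333.19625 + 34.65029) = 36.984 km
M3: √((-0.448·111.32)² + (0.555·57.15)²) = √(2487.15255 + 1006.04738) = 59.103 km
M4: √((-0.229·111.32)² + (-0.035·57.15)²) = √(649.85634 + 4.00100) = 25.571 km
M5: √((-0.520·111.32)² + (-0.396·57.15)²) = √(3350.83530 + 512.18027) = 62.153 km
M6: √((-0.530·111.32)² + (0.496·57.15)²) = √(3480.95280 + 803.51839) = 65.456 km
M7: √((-0.597·111.32)² + (0.259·57.15)²) = √(4416.67108 + 219.09476) = 68.086 km
M8: √((0.136·111.32)² + (0.562·57.15)²) = √(229.20507 + 1031.58519) = 35.508 km
M9: √((-0.272·111.32)² + (-0.402·57.15)²) = √(916.82026 + 527.81846) = 38.008 km
M10: √((-0.258·111.32)² + (0.051·57.15)²) = √(824.87057 + 8.49518) = 28.868 km
M11: √((-0.004·111.32)² + (-0.103·57.15)²) = √(0.19827 + 34.65029) = 5.903 km
Sorted: M11 (5.903 km) < M4 (25.571 km) < M10 (28.868 km) < M8 (35.508 km) < …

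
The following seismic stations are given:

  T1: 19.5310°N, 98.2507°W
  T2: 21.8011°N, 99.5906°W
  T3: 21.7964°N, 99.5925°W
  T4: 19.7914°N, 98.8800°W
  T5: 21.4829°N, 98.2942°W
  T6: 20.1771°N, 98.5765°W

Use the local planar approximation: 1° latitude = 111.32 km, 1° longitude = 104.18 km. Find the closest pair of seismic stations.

T2 and T3

Pairwise distances:
T1–T2: 288.6983 km
T1–T3: 288.3363 km
T1–T4: 71.6831 km
T1–T5: 217.3328 km
T1–T6: 79.5304 km
T2–T3: 0.5594 km
T2–T4: 235.6502 km
T2–T5: 139.6268 km
T2–T6: 209.3906 km
T3–T4: 235.2160 km
T3–T5: 139.6866 km
T3–T6: 209.0392 km
T4–T5: 197.9408 km
T4–T6: 53.3221 km
T5–T6: 148.3070 km
Closest pair: T2–T3 at 0.5594 km.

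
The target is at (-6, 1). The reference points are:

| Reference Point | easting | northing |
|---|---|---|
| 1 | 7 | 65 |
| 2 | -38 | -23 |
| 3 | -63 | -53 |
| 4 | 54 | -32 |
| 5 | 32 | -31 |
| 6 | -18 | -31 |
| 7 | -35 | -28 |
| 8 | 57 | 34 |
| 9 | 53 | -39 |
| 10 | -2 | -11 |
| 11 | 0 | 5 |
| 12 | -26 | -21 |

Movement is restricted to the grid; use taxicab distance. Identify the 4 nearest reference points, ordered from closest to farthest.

Distances from (-6, 1):
1: |13| + |64| = 13 + 64 = 77
2: |-32| + |-24| = 32 + 24 = 56
3: |-57| + |-54| = 57 + 54 = 111
4: |60| + |-33| = 60 + 33 = 93
5: |38| + |-32| = 38 + 32 = 70
6: |-12| + |-32| = 12 + 32 = 44
7: |-29| + |-29| = 29 + 29 = 58
8: |63| + |33| = 63 + 33 = 96
9: |59| + |-40| = 59 + 40 = 99
10: |4| + |-12| = 4 + 12 = 16
11: |6| + |4| = 6 + 4 = 10
12: |-20| + |-22| = 20 + 22 = 42
Sorted: 11 (10) < 10 (16) < 12 (42) < 6 (44) < 2 (56) < 7 (58) < …

11, 10, 12, 6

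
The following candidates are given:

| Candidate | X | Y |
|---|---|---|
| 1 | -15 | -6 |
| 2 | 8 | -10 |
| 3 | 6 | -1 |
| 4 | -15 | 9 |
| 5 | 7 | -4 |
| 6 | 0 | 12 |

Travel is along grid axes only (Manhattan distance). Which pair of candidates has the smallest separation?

Pairwise distances:
3–5: 4
2–5: 7
2–3: 11
1–4: 15
4–6: 18
3–6: 19
5–6: 23
1–5: 24
1–3: 26
1–2: 27
2–6: 30
3–4: 31
1–6: 33
4–5: 35
2–4: 42
Closest pair: 3–5 at 4.

3 and 5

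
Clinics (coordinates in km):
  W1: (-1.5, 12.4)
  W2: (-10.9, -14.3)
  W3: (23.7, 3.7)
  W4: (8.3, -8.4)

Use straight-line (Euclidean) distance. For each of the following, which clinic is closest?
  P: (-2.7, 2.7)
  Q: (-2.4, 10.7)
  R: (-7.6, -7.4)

P→W1; Q→W1; R→W2

P at (-2.7, 2.7):
  W1: 9.77 km
  W2: 18.87 km
  W3: 26.42 km
  W4: 15.63 km
  → nearest: W1 (9.77 km)
Q at (-2.4, 10.7):
  W1: 1.92 km
  W2: 26.41 km
  W3: 27.02 km
  W4: 21.89 km
  → nearest: W1 (1.92 km)
R at (-7.6, -7.4):
  W1: 20.72 km
  W2: 7.65 km
  W3: 33.21 km
  W4: 15.93 km
  → nearest: W2 (7.65 km)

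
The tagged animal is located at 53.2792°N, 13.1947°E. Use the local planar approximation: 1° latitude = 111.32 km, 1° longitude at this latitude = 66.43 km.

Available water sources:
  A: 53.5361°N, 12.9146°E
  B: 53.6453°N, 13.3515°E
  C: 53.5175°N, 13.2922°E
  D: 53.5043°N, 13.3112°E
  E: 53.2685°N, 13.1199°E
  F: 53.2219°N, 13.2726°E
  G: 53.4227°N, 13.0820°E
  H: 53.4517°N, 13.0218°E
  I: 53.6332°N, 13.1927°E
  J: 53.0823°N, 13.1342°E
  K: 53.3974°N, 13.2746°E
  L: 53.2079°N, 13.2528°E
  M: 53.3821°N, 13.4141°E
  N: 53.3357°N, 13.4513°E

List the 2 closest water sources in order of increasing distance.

E, F

Distances from 53.2792°N, 13.1947°E:
A: √((0.2569·111.32)² + (-0.2801·66.43)²) = √(817.851781 + 346.222049) = 34.1185 km
B: √((0.3661·111.32)² + (0.1568·66.43)²) = √(1660.909056 + 108.497722) = 42.0643 km
C: √((0.2383·111.32)² + (0.0975·66.43)²) = √(703.711227 + 41.950557) = 27.3068 km
D: √((0.2251·111.32)² + (0.1165·66.43)²) = √(627.909979 + 59.893591) = 26.2260 km
E: √((-0.0107·111.32)² + (-0.0748·66.43)²) = √(1.418776 + 24.690603) = 5.1097 km
F: √((-0.0573·111.32)² + (0.0779·66.43)²) = √(40.686997 + 26.779559) = 8.2138 km
G: √((0.1435·111.32)² + (-0.1127·66.43)²) = √(255.182094 + 56.050093) = 17.6418 km
H: √((0.1725·111.32)² + (-0.1729·66.43)²) = √(368.743687 + 131.922384) = 22.3756 km
I: √((0.3540·111.32)² + (-0.0020·66.43)²) = √(1552.933717 + 0.017652) = 39.4075 km
J: √((-0.1969·111.32)² + (-0.0605·66.43)²) = √(480.438528 + 16.152482) = 22.2843 km
K: √((0.1182·111.32)² + (0.0799·66.43)²) = √(173.133596 + 28.172284) = 14.1882 km
L: √((-0.0713·111.32)² + (0.0581·66.43)²) = √(62.997810 + 14.896381) = 8.8258 km
M: √((0.1029·111.32)² + (0.2194·66.43)²) = √(131.213085 + 212.423104) = 18.5374 km
N: √((0.0565·111.32)² + (0.2566·66.43)²) = √(39.558817 + 290.564002) = 18.1693 km
Sorted: E (5.1097 km) < F (8.2138 km) < L (8.8258 km) < K (14.1882 km) < …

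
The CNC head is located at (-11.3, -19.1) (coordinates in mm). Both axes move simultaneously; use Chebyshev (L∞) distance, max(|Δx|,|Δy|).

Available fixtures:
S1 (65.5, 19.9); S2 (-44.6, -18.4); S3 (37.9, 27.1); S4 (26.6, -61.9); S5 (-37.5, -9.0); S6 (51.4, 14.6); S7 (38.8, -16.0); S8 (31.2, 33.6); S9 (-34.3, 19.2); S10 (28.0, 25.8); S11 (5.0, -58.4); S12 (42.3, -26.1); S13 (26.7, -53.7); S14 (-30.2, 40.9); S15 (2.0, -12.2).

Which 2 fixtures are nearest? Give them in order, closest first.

S15, S5

Distances from (-11.3, -19.1):
S1: 76.8 mm
S2: 33.3 mm
S3: 49.2 mm
S4: 42.8 mm
S5: 26.2 mm
S6: 62.7 mm
S7: 50.1 mm
S8: 52.7 mm
S9: 38.3 mm
S10: 44.9 mm
S11: 39.3 mm
S12: 53.6 mm
S13: 38.0 mm
S14: 60.0 mm
S15: 13.3 mm
Sorted: S15 (13.3 mm) < S5 (26.2 mm) < S2 (33.3 mm) < S13 (38.0 mm) < …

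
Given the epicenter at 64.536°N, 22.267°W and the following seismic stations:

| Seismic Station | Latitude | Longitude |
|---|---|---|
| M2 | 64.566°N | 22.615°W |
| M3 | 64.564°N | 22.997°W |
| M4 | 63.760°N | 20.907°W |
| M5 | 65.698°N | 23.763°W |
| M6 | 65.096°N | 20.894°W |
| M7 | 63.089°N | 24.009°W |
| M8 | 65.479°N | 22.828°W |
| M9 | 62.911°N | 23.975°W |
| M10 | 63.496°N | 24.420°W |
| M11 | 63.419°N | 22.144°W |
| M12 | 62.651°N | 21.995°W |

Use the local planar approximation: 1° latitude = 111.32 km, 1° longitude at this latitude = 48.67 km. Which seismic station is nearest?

Distances from 64.536°N, 22.267°W:
M2: 17.263 km
M3: 35.666 km
M4: 108.828 km
M5: 148.438 km
M6: 91.387 km
M7: 182.030 km
M8: 108.468 km
M9: 199.081 km
M10: 156.152 km
M11: 124.488 km
M12: 210.255 km
Minimum: M2 at 17.263 km.

M2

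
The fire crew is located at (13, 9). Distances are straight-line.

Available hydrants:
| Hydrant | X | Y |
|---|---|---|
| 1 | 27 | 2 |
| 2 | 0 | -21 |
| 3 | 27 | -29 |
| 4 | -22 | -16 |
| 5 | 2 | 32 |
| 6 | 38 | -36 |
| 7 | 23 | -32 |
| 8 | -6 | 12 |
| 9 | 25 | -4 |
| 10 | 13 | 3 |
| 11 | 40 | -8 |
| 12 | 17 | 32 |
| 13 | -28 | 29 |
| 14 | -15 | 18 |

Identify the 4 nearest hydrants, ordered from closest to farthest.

Distances from (13, 9):
1: 15.7
2: 32.7
3: 40.5
4: 43.0
5: 25.5
6: 51.5
7: 42.2
8: 19.2
9: 17.7
10: 6.0
11: 31.9
12: 23.3
13: 45.6
14: 29.4
Sorted: 10 (6.0) < 1 (15.7) < 9 (17.7) < 8 (19.2) < 12 (23.3) < 5 (25.5) < …

10, 1, 9, 8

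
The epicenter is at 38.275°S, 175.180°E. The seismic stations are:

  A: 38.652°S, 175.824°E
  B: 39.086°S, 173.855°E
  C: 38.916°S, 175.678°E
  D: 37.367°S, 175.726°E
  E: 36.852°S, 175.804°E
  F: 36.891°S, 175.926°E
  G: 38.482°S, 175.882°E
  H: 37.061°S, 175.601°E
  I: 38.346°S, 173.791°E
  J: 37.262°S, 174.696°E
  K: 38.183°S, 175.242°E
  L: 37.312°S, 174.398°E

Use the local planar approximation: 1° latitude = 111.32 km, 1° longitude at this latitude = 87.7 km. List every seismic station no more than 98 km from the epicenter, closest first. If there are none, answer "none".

K, G, A, C

Distances from 38.275°S, 175.180°E:
A: √((-0.377·111.32)² + (0.644·87.7)²) = √(1761.28281 + 3189.85485) = 70.364 km
B: √((-0.811·111.32)² + (-1.325·87.7)²) = √(8150.57229 + 13503.02101) = 147.152 km
C: √((-0.641·111.32)² + (0.498·87.7)²) = √(5091.69586 + 1907.47069) = 83.661 km
D: √((0.908·111.32)² + (0.546·87.7)²) = √(10216.87529 + 2292.89661) = 111.847 km
E: √((1.423·111.32)² + (0.624·87.7)²) = √(25093.20852 + 2994.80374) = 167.595 km
F: √((1.384·111.32)² + (0.746·87.7)²) = √(23736.60351 + 4280.32595) = 167.383 km
G: √((-0.207·111.32)² + (0.702·87.7)²) = √(530.99091 + 3790.29848) = 65.737 km
H: √((1.214·111.32)² + (0.421·87.7)²) = √(18263.48990 + 1363.21193) = 140.095 km
I: √((-0.071·111.32)² + (-1.389·87.7)²) = √(62.46879 + 14838.96731) = 122.071 km
J: √((1.013·111.32)² + (-0.484·87.7)²) = √(12716.43237 + 1801.73083) = 120.491 km
K: √((0.092·111.32)² + (0.062·87.7)²) = √(104.88709 + 29.56532) = 11.595 km
L: √((0.963·111.32)² + (-0.782·87.7)²) = √(11492.08871 + 4703.40843) = 127.262 km
Threshold 98 km: K (11.595 km), G (65.737 km), A (70.364 km), C (83.661 km) are within range.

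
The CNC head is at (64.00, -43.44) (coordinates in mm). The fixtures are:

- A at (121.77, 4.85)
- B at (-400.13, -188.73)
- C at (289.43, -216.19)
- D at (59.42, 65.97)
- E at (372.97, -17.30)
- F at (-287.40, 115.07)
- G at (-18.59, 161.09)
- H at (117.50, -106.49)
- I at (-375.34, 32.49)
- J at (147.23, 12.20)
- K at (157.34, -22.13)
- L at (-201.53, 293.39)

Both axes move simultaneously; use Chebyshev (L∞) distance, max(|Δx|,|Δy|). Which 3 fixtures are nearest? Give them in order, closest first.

A, H, J

Distances from (64.00, -43.44):
A: 57.77 mm
B: 464.13 mm
C: 225.43 mm
D: 109.41 mm
E: 308.97 mm
F: 351.40 mm
G: 204.53 mm
H: 63.05 mm
I: 439.34 mm
J: 83.23 mm
K: 93.34 mm
L: 336.83 mm
Sorted: A (57.77 mm) < H (63.05 mm) < J (83.23 mm) < K (93.34 mm) < D (109.41 mm) < …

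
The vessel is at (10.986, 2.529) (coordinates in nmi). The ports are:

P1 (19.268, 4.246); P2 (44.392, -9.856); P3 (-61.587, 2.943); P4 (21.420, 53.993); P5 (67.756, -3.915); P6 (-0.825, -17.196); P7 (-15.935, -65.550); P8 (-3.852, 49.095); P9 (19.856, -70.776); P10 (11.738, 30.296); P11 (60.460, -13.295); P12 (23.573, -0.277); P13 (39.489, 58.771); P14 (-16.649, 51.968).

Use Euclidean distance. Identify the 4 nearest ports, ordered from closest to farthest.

P1, P12, P6, P10

Distances from (10.986, 2.529):
P1: √((8.282)² + (1.717)²) = √(68.59152 + 2.94809) = 8.458 nmi
P2: √((33.406)² + (-12.385)²) = √(1115.96084 + 153.38823) = 35.628 nmi
P3: √((-72.573)² + (0.414)²) = √(5266.84033 + 0.17140) = 72.574 nmi
P4: √((10.434)² + (51.464)²) = √(108.86836 + 2648.54330) = 52.511 nmi
P5: √((56.770)² + (-6.444)²) = √(3222.83290 + 41.52514) = 57.135 nmi
P6: √((-11.811)² + (-19.725)²) = √(139.49972 + 389.07563) = 22.991 nmi
P7: √((-26.921)² + (-68.079)²) = √(724.74024 + 4634.75024) = 73.209 nmi
P8: √((-14.838)² + (46.566)²) = √(220.16624 + 2168.39236) = 48.873 nmi
P9: √((8.870)² + (-73.305)²) = √(78.67690 + 5373.62302) = 73.840 nmi
P10: √((0.752)² + (27.767)²) = √(0.56550 + 771.00629) = 27.777 nmi
P11: √((49.474)² + (-15.824)²) = √(2447.67668 + 250.39898) = 51.943 nmi
P12: √((12.587)² + (-2.806)²) = √(158.43257 + 7.87364) = 12.896 nmi
P13: √((28.503)² + (56.242)²) = √(812.42101 + 3163.16256) = 63.052 nmi
P14: √((-27.635)² + (49.439)²) = √(763.69323 + 2444.21472) = 56.638 nmi
Sorted: P1 (8.458 nmi) < P12 (12.896 nmi) < P6 (22.991 nmi) < P10 (27.777 nmi) < P2 (35.628 nmi) < P8 (48.873 nmi) < …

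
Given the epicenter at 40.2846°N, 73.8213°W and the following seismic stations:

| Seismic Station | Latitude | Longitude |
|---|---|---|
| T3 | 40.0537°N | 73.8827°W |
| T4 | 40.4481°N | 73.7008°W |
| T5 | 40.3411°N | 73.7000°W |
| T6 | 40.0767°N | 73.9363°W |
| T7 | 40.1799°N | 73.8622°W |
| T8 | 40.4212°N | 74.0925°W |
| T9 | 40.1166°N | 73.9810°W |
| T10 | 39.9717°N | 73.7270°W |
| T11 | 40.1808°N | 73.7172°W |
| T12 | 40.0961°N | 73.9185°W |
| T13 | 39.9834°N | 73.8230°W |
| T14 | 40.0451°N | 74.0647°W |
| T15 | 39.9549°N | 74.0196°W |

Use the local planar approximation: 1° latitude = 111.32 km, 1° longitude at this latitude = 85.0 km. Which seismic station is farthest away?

T15

Distances from 40.2846°N, 73.8213°W:
T3: √((-0.2309·111.32)² + (-0.0614·85.0)²) = √(660.684718 + 27.237961) = 26.2283 km
T4: √((0.1635·111.32)² + (0.1205·85.0)²) = √(331.269849 + 104.908806) = 20.8849 km
T5: √((0.0565·111.32)² + (0.1213·85.0)²) = √(39.558817 + 106.306410) = 12.0775 km
T6: √((-0.2079·111.32)² + (-0.1150·85.0)²) = √(535.618260 + 95.550625) = 25.1231 km
T7: √((-0.1047·111.32)² + (-0.0409·85.0)²) = √(135.843780 + 12.086052) = 12.1626 km
T8: √((0.1366·111.32)² + (-0.2712·85.0)²) = √(231.231925 + 531.394704) = 27.6157 km
T9: √((-0.1680·111.32)² + (-0.1597·85.0)²) = √(349.755827 + 184.267050) = 23.1089 km
T10: √((-0.3129·111.32)² + (0.0943·85.0)²) = √(1213.270175 + 64.248240) = 35.7424 km
T11: √((-0.1038·111.32)² + (0.1041·85.0)²) = √(133.518395 + 78.295952) = 14.5538 km
T12: √((-0.1885·111.32)² + (-0.0972·85.0)²) = √(440.320702 + 68.260644) = 22.5517 km
T13: √((-0.3012·111.32)² + (-0.0017·85.0)²) = √(1124.233003 + 0.020880) = 33.5299 km
T14: √((-0.2395·111.32)² + (-0.2434·85.0)²) = √(710.816386 + 428.034721) = 33.7469 km
T15: √((-0.3297·111.32)² + (-0.1983·85.0)²) = √(1347.051778 + 284.107880) = 40.3876 km
Maximum: T15 at 40.3876 km.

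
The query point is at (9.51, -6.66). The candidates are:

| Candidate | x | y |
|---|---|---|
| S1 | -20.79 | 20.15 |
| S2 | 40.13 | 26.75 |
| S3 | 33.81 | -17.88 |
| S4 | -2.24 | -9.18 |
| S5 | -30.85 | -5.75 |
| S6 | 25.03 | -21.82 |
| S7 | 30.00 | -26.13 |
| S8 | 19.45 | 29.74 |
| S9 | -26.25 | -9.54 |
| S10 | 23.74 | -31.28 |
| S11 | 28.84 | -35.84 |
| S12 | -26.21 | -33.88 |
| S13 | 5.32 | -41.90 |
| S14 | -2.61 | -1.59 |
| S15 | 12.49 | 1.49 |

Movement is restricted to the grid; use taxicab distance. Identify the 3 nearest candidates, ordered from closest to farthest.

S15, S4, S14

Distances from (9.51, -6.66):
S1: |-30.30| + |26.81| = 30.30 + 26.81 = 57.11
S2: |30.62| + |33.41| = 30.62 + 33.41 = 64.03
S3: |24.30| + |-11.22| = 24.30 + 11.22 = 35.52
S4: |-11.75| + |-2.52| = 11.75 + 2.52 = 14.27
S5: |-40.36| + |0.91| = 40.36 + 0.91 = 41.27
S6: |15.52| + |-15.16| = 15.52 + 15.16 = 30.68
S7: |20.49| + |-19.47| = 20.49 + 19.47 = 39.96
S8: |9.94| + |36.40| = 9.94 + 36.40 = 46.34
S9: |-35.76| + |-2.88| = 35.76 + 2.88 = 38.64
S10: |14.23| + |-24.62| = 14.23 + 24.62 = 38.85
S11: |19.33| + |-29.18| = 19.33 + 29.18 = 48.51
S12: |-35.72| + |-27.22| = 35.72 + 27.22 = 62.94
S13: |-4.19| + |-35.24| = 4.19 + 35.24 = 39.43
S14: |-12.12| + |5.07| = 12.12 + 5.07 = 17.19
S15: |2.98| + |8.15| = 2.98 + 8.15 = 11.13
Sorted: S15 (11.13) < S4 (14.27) < S14 (17.19) < S6 (30.68) < S3 (35.52) < …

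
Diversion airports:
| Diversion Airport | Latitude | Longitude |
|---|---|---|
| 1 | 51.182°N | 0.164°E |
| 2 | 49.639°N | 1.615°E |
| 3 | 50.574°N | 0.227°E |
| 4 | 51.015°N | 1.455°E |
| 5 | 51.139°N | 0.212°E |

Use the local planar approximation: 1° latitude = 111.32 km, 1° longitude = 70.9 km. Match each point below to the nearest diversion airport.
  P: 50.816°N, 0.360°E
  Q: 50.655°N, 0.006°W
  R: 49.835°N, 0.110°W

P at 50.816°N, 0.360°E:
  1: √((0.366·111.32)² + (-0.196·70.9)²) = √(1660.00183 + 193.10993) = 43.048 km
  2: √((-1.177·111.32)² + (1.255·70.9)²) = √(17167.19424 + 7917.35142) = 158.381 km
  3: √((-0.242·111.32)² + (-0.133·70.9)²) = √(725.73343 + 88.91924) = 28.542 km
  4: √((0.199·111.32)² + (1.095·70.9)²) = √(490.74123 + 6027.27086) = 80.734 km
  5: √((0.323·111.32)² + (-0.148·70.9)²) = √(1292.85982 + 110.10725) = 37.456 km
  → nearest: 3 (28.542 km)
Q at 50.655°N, 0.006°W:
  1: √((0.527·111.32)² + (0.170·70.9)²) = √(3441.65732 + 145.27481) = 59.891 km
  2: √((-1.016·111.32)² + (1.621·70.9)²) = √(12791.86335 + 13208.65206) = 161.247 km
  3: √((-0.081·111.32)² + (0.233·70.9)²) = √(81.30485 + 272.90049) = 18.820 km
  4: √((0.360·111.32)² + (1.461·70.9)²) = √(1606.02166 + 10729.83151) = 111.067 km
  5: √((0.484·111.32)² + (0.218·70.9)²) = √(2902.93371 + 238.89412) = 56.052 km
  → nearest: 3 (18.820 km)
R at 49.835°N, 0.110°W:
  1: √((1.347·111.32)² + (0.274·70.9)²) = √(22484.41470 + 377.39279) = 151.201 km
  2: √((-0.196·111.32)² + (1.725·70.9)²) = √(476.05654 + 14957.90151) = 124.233 km
  3: √((0.739·111.32)² + (0.337·70.9)²) = √(6767.60920 + 570.88978) = 85.665 km
  4: √((1.180·111.32)² + (1.565·70.9)²) = √(17254.81908 + 12311.78872) = 171.949 km
  5: √((1.304·111.32)² + (0.322·70.9)²) = √(21071.79721 + 521.19977) = 146.946 km
  → nearest: 3 (85.665 km)

P→3; Q→3; R→3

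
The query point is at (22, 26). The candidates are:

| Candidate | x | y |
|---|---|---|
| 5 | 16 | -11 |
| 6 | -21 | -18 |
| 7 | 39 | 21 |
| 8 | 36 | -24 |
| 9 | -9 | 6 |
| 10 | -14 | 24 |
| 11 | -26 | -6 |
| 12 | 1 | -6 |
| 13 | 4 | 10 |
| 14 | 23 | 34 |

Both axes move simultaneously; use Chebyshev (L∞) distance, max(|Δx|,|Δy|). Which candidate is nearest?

14

Distances from (22, 26):
5: 37
6: 44
7: 17
8: 50
9: 31
10: 36
11: 48
12: 32
13: 18
14: 8
Minimum: 14 at 8.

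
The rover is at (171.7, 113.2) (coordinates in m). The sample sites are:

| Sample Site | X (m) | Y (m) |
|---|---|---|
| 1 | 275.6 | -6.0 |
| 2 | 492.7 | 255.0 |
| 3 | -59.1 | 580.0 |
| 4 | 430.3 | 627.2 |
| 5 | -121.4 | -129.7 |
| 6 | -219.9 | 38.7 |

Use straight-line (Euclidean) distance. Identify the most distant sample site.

4

Distances from (171.7, 113.2):
1: √((103.9)² + (-119.2)²) = √(10795.210 + 14208.640) = 158.1 m
2: √((321.0)² + (141.8)²) = √(103041.000 + 20107.240) = 350.9 m
3: √((-230.8)² + (466.8)²) = √(53268.640 + 217902.240) = 520.7 m
4: √((258.6)² + (514.0)²) = √(66873.960 + 264196.000) = 575.4 m
5: √((-293.1)² + (-242.9)²) = √(85907.610 + 59000.410) = 380.7 m
6: √((-391.6)² + (-74.5)²) = √(153350.560 + 5550.250) = 398.6 m
Maximum: 4 at 575.4 m.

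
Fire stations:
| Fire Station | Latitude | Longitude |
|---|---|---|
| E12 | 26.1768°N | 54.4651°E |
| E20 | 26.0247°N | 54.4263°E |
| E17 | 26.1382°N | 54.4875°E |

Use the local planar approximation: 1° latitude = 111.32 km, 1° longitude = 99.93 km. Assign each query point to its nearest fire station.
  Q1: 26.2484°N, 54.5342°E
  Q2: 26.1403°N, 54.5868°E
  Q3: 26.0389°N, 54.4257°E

Q1 at 26.2484°N, 54.5342°E:
  E12: 10.5456 km
  E20: 27.1364 km
  E17: 13.1251 km
  → nearest: E12 (10.5456 km)
Q2 at 26.1403°N, 54.5868°E:
  E12: 12.8223 km
  E20: 20.5631 km
  E17: 9.9258 km
  → nearest: E17 (9.9258 km)
Q3 at 26.0389°N, 54.4257°E:
  E12: 15.8479 km
  E20: 1.5819 km
  E17: 12.6622 km
  → nearest: E20 (1.5819 km)

Q1→E12; Q2→E17; Q3→E20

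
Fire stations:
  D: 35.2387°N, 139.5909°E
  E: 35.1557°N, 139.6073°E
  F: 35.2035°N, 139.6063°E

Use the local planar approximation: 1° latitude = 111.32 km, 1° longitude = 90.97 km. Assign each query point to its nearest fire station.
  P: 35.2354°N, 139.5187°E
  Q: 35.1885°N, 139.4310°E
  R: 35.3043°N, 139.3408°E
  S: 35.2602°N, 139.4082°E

P→D; Q→D; R→D; S→D

P at 35.2354°N, 139.5187°E:
  D: √((0.0033·111.32)² + (0.0722·90.97)²) = √(0.134950 + 43.139071) = 6.5783 km
  E: √((-0.0797·111.32)² + (0.0886·90.97)²) = √(78.716004 + 64.962665) = 11.9866 km
  F: √((-0.0319·111.32)² + (0.0876·90.97)²) = √(12.610368 + 63.504515) = 8.7244 km
  → nearest: D (6.5783 km)
Q at 35.1885°N, 139.4310°E:
  D: √((0.0502·111.32)² + (0.1599·90.97)²) = √(31.228695 + 211.589112) = 15.5826 km
  E: √((-0.0328·111.32)² + (0.1763·90.97)²) = √(13.331962 + 257.217797) = 16.4484 km
  F: √((0.0150·111.32)² + (0.1753·90.97)²) = √(2.788232 + 254.308117) = 16.0342 km
  → nearest: D (15.5826 km)
R at 35.3043°N, 139.3408°E:
  D: √((-0.0656·111.32)² + (0.2501·90.97)²) = √(53.327850 + 517.635166) = 23.8948 km
  E: √((-0.1486·111.32)² + (0.2665·90.97)²) = √(273.642793 + 587.747535) = 29.3495 km
  F: √((-0.1008·111.32)² + (0.2655·90.97)²) = √(125.912098 + 583.344947) = 26.6319 km
  → nearest: D (23.8948 km)
S at 35.2602°N, 139.4082°E:
  D: √((-0.0215·111.32)² + (0.1827·90.97)²) = √(5.728268 + 276.231680) = 16.7917 km
  E: √((-0.1045·111.32)² + (0.1991·90.97)²) = √(135.325293 + 328.049144) = 21.5261 km
  F: √((-0.0567·111.32)² + (0.1981·90.97)²) = √(39.839375 + 324.762100) = 19.0945 km
  → nearest: D (16.7917 km)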